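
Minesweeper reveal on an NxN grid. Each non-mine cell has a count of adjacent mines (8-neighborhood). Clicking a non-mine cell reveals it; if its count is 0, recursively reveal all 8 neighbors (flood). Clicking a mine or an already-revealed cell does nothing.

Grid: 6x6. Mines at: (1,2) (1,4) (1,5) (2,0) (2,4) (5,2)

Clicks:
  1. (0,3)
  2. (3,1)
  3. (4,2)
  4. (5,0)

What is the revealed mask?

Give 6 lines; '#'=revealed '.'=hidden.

Click 1 (0,3) count=2: revealed 1 new [(0,3)] -> total=1
Click 2 (3,1) count=1: revealed 1 new [(3,1)] -> total=2
Click 3 (4,2) count=1: revealed 1 new [(4,2)] -> total=3
Click 4 (5,0) count=0: revealed 5 new [(3,0) (4,0) (4,1) (5,0) (5,1)] -> total=8

Answer: ...#..
......
......
##....
###...
##....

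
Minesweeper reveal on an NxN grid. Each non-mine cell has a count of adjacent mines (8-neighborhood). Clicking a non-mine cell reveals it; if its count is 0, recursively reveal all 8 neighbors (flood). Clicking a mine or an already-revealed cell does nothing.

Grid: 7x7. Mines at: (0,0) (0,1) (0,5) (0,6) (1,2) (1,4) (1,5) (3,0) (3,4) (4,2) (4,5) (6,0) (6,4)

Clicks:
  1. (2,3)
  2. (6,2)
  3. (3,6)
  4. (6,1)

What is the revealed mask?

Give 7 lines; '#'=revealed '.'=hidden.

Answer: .......
.......
...#...
......#
.......
.###...
.###...

Derivation:
Click 1 (2,3) count=3: revealed 1 new [(2,3)] -> total=1
Click 2 (6,2) count=0: revealed 6 new [(5,1) (5,2) (5,3) (6,1) (6,2) (6,3)] -> total=7
Click 3 (3,6) count=1: revealed 1 new [(3,6)] -> total=8
Click 4 (6,1) count=1: revealed 0 new [(none)] -> total=8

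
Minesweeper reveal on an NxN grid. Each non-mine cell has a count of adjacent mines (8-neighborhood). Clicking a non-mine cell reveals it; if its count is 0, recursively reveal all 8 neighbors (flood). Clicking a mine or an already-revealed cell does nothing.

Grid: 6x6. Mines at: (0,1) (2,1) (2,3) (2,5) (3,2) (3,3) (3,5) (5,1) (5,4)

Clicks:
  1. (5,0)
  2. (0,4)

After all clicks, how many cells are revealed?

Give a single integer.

Click 1 (5,0) count=1: revealed 1 new [(5,0)] -> total=1
Click 2 (0,4) count=0: revealed 8 new [(0,2) (0,3) (0,4) (0,5) (1,2) (1,3) (1,4) (1,5)] -> total=9

Answer: 9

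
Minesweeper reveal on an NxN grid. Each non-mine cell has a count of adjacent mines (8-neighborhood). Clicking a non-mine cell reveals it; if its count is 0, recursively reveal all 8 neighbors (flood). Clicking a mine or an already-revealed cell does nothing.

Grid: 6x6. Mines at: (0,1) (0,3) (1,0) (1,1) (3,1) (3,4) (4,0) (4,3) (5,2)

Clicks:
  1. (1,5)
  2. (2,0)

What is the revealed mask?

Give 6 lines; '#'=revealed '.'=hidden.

Click 1 (1,5) count=0: revealed 6 new [(0,4) (0,5) (1,4) (1,5) (2,4) (2,5)] -> total=6
Click 2 (2,0) count=3: revealed 1 new [(2,0)] -> total=7

Answer: ....##
....##
#...##
......
......
......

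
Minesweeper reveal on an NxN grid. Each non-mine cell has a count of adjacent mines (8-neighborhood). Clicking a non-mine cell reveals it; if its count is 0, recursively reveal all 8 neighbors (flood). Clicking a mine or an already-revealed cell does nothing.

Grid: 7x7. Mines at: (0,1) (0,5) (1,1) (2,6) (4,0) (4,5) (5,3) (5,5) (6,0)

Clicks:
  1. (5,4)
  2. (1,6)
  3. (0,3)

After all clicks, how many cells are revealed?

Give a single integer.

Click 1 (5,4) count=3: revealed 1 new [(5,4)] -> total=1
Click 2 (1,6) count=2: revealed 1 new [(1,6)] -> total=2
Click 3 (0,3) count=0: revealed 21 new [(0,2) (0,3) (0,4) (1,2) (1,3) (1,4) (1,5) (2,1) (2,2) (2,3) (2,4) (2,5) (3,1) (3,2) (3,3) (3,4) (3,5) (4,1) (4,2) (4,3) (4,4)] -> total=23

Answer: 23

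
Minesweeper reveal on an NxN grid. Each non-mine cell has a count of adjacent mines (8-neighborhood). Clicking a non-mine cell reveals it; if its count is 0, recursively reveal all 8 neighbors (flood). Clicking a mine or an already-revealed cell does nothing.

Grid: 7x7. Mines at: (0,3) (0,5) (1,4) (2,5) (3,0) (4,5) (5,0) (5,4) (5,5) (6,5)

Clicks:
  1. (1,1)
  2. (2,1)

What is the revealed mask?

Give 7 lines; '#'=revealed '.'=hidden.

Answer: ###....
####...
#####..
.####..
.####..
.###...
.###...

Derivation:
Click 1 (1,1) count=0: revealed 26 new [(0,0) (0,1) (0,2) (1,0) (1,1) (1,2) (1,3) (2,0) (2,1) (2,2) (2,3) (2,4) (3,1) (3,2) (3,3) (3,4) (4,1) (4,2) (4,3) (4,4) (5,1) (5,2) (5,3) (6,1) (6,2) (6,3)] -> total=26
Click 2 (2,1) count=1: revealed 0 new [(none)] -> total=26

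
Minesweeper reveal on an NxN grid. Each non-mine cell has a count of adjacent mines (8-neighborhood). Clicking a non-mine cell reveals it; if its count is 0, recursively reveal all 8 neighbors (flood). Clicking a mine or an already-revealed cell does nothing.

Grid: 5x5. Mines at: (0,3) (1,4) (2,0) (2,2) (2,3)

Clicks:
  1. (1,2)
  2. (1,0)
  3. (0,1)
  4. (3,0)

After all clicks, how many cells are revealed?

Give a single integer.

Answer: 7

Derivation:
Click 1 (1,2) count=3: revealed 1 new [(1,2)] -> total=1
Click 2 (1,0) count=1: revealed 1 new [(1,0)] -> total=2
Click 3 (0,1) count=0: revealed 4 new [(0,0) (0,1) (0,2) (1,1)] -> total=6
Click 4 (3,0) count=1: revealed 1 new [(3,0)] -> total=7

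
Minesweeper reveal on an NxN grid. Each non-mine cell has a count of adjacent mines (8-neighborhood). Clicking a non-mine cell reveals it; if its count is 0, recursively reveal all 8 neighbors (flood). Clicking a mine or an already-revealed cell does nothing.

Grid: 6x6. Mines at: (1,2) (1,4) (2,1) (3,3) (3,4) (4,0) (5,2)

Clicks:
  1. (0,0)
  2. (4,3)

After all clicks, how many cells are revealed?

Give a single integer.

Answer: 5

Derivation:
Click 1 (0,0) count=0: revealed 4 new [(0,0) (0,1) (1,0) (1,1)] -> total=4
Click 2 (4,3) count=3: revealed 1 new [(4,3)] -> total=5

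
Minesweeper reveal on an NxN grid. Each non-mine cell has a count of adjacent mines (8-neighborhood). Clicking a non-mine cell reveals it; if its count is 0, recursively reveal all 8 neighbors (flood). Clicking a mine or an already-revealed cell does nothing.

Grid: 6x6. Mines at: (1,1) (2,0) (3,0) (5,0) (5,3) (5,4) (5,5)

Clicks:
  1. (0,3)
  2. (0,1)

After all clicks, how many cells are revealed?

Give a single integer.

Click 1 (0,3) count=0: revealed 23 new [(0,2) (0,3) (0,4) (0,5) (1,2) (1,3) (1,4) (1,5) (2,1) (2,2) (2,3) (2,4) (2,5) (3,1) (3,2) (3,3) (3,4) (3,5) (4,1) (4,2) (4,3) (4,4) (4,5)] -> total=23
Click 2 (0,1) count=1: revealed 1 new [(0,1)] -> total=24

Answer: 24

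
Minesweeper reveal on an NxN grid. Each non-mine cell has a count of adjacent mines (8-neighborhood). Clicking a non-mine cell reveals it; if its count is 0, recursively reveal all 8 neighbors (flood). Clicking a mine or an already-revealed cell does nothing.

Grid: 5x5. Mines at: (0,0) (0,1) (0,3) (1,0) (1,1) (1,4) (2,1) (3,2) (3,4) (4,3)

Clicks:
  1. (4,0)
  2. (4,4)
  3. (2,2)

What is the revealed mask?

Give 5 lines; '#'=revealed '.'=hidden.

Answer: .....
.....
..#..
##...
##..#

Derivation:
Click 1 (4,0) count=0: revealed 4 new [(3,0) (3,1) (4,0) (4,1)] -> total=4
Click 2 (4,4) count=2: revealed 1 new [(4,4)] -> total=5
Click 3 (2,2) count=3: revealed 1 new [(2,2)] -> total=6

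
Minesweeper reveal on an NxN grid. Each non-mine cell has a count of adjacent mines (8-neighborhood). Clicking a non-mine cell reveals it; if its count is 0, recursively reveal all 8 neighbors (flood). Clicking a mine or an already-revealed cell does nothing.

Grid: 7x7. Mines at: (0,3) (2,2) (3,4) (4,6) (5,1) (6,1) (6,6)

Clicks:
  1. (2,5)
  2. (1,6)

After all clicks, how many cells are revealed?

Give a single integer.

Click 1 (2,5) count=1: revealed 1 new [(2,5)] -> total=1
Click 2 (1,6) count=0: revealed 10 new [(0,4) (0,5) (0,6) (1,4) (1,5) (1,6) (2,4) (2,6) (3,5) (3,6)] -> total=11

Answer: 11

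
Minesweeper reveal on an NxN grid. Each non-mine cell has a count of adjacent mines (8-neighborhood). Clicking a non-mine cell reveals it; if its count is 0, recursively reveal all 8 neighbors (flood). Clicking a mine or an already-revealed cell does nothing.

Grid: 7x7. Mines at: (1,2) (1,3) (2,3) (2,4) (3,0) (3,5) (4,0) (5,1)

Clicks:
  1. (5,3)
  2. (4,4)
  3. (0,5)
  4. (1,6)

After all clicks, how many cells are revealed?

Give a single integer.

Click 1 (5,3) count=0: revealed 18 new [(3,2) (3,3) (3,4) (4,2) (4,3) (4,4) (4,5) (4,6) (5,2) (5,3) (5,4) (5,5) (5,6) (6,2) (6,3) (6,4) (6,5) (6,6)] -> total=18
Click 2 (4,4) count=1: revealed 0 new [(none)] -> total=18
Click 3 (0,5) count=0: revealed 8 new [(0,4) (0,5) (0,6) (1,4) (1,5) (1,6) (2,5) (2,6)] -> total=26
Click 4 (1,6) count=0: revealed 0 new [(none)] -> total=26

Answer: 26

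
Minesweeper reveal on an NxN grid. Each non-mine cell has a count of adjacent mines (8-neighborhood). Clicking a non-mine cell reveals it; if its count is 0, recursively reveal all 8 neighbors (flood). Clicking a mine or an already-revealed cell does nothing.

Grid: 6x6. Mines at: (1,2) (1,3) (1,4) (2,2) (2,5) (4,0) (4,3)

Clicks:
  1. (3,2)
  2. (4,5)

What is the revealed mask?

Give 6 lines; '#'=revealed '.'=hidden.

Click 1 (3,2) count=2: revealed 1 new [(3,2)] -> total=1
Click 2 (4,5) count=0: revealed 6 new [(3,4) (3,5) (4,4) (4,5) (5,4) (5,5)] -> total=7

Answer: ......
......
......
..#.##
....##
....##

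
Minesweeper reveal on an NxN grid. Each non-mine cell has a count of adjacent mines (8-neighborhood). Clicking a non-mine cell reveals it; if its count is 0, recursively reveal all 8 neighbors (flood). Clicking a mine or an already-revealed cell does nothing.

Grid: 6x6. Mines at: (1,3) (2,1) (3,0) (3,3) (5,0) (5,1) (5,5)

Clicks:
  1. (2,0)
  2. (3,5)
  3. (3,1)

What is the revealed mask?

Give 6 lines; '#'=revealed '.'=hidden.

Click 1 (2,0) count=2: revealed 1 new [(2,0)] -> total=1
Click 2 (3,5) count=0: revealed 10 new [(0,4) (0,5) (1,4) (1,5) (2,4) (2,5) (3,4) (3,5) (4,4) (4,5)] -> total=11
Click 3 (3,1) count=2: revealed 1 new [(3,1)] -> total=12

Answer: ....##
....##
#...##
.#..##
....##
......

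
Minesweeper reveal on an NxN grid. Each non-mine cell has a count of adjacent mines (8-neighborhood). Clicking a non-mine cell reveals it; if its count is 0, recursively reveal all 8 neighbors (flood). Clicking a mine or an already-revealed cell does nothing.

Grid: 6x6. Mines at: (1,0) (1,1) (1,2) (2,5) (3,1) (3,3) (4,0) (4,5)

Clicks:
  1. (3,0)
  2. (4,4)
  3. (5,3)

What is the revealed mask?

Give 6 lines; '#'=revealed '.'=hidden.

Click 1 (3,0) count=2: revealed 1 new [(3,0)] -> total=1
Click 2 (4,4) count=2: revealed 1 new [(4,4)] -> total=2
Click 3 (5,3) count=0: revealed 7 new [(4,1) (4,2) (4,3) (5,1) (5,2) (5,3) (5,4)] -> total=9

Answer: ......
......
......
#.....
.####.
.####.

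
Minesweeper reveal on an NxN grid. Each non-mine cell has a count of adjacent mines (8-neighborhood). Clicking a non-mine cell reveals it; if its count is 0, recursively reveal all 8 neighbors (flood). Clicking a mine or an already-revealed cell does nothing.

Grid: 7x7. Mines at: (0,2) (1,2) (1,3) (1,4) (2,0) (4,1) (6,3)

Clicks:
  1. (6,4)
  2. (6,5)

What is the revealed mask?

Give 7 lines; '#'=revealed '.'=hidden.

Click 1 (6,4) count=1: revealed 1 new [(6,4)] -> total=1
Click 2 (6,5) count=0: revealed 26 new [(0,5) (0,6) (1,5) (1,6) (2,2) (2,3) (2,4) (2,5) (2,6) (3,2) (3,3) (3,4) (3,5) (3,6) (4,2) (4,3) (4,4) (4,5) (4,6) (5,2) (5,3) (5,4) (5,5) (5,6) (6,5) (6,6)] -> total=27

Answer: .....##
.....##
..#####
..#####
..#####
..#####
....###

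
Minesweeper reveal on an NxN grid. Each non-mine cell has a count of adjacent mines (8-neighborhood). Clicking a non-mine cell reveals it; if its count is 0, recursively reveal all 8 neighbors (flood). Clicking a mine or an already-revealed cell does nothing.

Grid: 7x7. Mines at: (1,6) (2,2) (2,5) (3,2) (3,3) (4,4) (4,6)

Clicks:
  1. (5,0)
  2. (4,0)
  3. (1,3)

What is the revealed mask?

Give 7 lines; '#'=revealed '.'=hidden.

Click 1 (5,0) count=0: revealed 34 new [(0,0) (0,1) (0,2) (0,3) (0,4) (0,5) (1,0) (1,1) (1,2) (1,3) (1,4) (1,5) (2,0) (2,1) (3,0) (3,1) (4,0) (4,1) (4,2) (4,3) (5,0) (5,1) (5,2) (5,3) (5,4) (5,5) (5,6) (6,0) (6,1) (6,2) (6,3) (6,4) (6,5) (6,6)] -> total=34
Click 2 (4,0) count=0: revealed 0 new [(none)] -> total=34
Click 3 (1,3) count=1: revealed 0 new [(none)] -> total=34

Answer: ######.
######.
##.....
##.....
####...
#######
#######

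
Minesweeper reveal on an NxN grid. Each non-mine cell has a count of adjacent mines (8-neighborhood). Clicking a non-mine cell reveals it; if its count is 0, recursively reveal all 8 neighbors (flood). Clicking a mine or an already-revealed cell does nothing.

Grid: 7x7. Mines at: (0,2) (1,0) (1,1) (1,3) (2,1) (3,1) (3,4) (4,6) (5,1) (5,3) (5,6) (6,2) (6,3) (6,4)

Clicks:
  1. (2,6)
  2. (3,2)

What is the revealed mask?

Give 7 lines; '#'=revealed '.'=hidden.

Answer: ....###
....###
....###
..#..##
.......
.......
.......

Derivation:
Click 1 (2,6) count=0: revealed 11 new [(0,4) (0,5) (0,6) (1,4) (1,5) (1,6) (2,4) (2,5) (2,6) (3,5) (3,6)] -> total=11
Click 2 (3,2) count=2: revealed 1 new [(3,2)] -> total=12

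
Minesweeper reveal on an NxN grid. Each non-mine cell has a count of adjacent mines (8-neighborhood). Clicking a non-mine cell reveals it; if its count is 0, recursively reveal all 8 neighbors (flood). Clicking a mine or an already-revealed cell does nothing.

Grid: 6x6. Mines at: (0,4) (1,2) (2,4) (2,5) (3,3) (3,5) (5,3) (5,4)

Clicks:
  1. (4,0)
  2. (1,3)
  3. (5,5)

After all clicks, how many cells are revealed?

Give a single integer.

Answer: 18

Derivation:
Click 1 (4,0) count=0: revealed 16 new [(0,0) (0,1) (1,0) (1,1) (2,0) (2,1) (2,2) (3,0) (3,1) (3,2) (4,0) (4,1) (4,2) (5,0) (5,1) (5,2)] -> total=16
Click 2 (1,3) count=3: revealed 1 new [(1,3)] -> total=17
Click 3 (5,5) count=1: revealed 1 new [(5,5)] -> total=18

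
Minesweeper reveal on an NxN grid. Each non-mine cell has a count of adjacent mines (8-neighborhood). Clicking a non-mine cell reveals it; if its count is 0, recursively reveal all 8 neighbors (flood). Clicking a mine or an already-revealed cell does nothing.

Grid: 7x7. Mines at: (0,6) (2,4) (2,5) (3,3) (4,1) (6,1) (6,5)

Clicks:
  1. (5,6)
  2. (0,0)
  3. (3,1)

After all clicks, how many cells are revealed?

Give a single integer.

Click 1 (5,6) count=1: revealed 1 new [(5,6)] -> total=1
Click 2 (0,0) count=0: revealed 19 new [(0,0) (0,1) (0,2) (0,3) (0,4) (0,5) (1,0) (1,1) (1,2) (1,3) (1,4) (1,5) (2,0) (2,1) (2,2) (2,3) (3,0) (3,1) (3,2)] -> total=20
Click 3 (3,1) count=1: revealed 0 new [(none)] -> total=20

Answer: 20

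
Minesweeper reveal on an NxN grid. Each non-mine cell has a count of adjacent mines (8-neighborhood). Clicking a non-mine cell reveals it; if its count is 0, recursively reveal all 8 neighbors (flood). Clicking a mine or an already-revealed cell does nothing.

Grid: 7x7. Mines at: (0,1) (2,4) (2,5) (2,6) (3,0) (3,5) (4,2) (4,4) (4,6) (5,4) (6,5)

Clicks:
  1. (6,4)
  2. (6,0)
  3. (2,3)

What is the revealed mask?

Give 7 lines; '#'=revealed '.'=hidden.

Answer: .......
.......
...#...
.......
##.....
####...
#####..

Derivation:
Click 1 (6,4) count=2: revealed 1 new [(6,4)] -> total=1
Click 2 (6,0) count=0: revealed 10 new [(4,0) (4,1) (5,0) (5,1) (5,2) (5,3) (6,0) (6,1) (6,2) (6,3)] -> total=11
Click 3 (2,3) count=1: revealed 1 new [(2,3)] -> total=12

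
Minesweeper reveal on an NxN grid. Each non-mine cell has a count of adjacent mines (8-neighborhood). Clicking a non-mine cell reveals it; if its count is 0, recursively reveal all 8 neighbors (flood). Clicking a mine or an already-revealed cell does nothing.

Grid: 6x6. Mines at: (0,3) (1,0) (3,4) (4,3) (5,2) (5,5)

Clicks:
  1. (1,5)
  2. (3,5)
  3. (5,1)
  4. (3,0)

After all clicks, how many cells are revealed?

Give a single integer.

Answer: 23

Derivation:
Click 1 (1,5) count=0: revealed 6 new [(0,4) (0,5) (1,4) (1,5) (2,4) (2,5)] -> total=6
Click 2 (3,5) count=1: revealed 1 new [(3,5)] -> total=7
Click 3 (5,1) count=1: revealed 1 new [(5,1)] -> total=8
Click 4 (3,0) count=0: revealed 15 new [(1,1) (1,2) (1,3) (2,0) (2,1) (2,2) (2,3) (3,0) (3,1) (3,2) (3,3) (4,0) (4,1) (4,2) (5,0)] -> total=23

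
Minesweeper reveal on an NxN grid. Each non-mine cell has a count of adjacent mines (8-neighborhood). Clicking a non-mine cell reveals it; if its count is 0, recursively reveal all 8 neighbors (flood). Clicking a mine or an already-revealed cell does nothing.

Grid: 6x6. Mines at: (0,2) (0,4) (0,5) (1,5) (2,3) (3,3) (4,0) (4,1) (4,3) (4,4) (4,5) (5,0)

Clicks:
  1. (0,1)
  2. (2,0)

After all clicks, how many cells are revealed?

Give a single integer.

Click 1 (0,1) count=1: revealed 1 new [(0,1)] -> total=1
Click 2 (2,0) count=0: revealed 10 new [(0,0) (1,0) (1,1) (1,2) (2,0) (2,1) (2,2) (3,0) (3,1) (3,2)] -> total=11

Answer: 11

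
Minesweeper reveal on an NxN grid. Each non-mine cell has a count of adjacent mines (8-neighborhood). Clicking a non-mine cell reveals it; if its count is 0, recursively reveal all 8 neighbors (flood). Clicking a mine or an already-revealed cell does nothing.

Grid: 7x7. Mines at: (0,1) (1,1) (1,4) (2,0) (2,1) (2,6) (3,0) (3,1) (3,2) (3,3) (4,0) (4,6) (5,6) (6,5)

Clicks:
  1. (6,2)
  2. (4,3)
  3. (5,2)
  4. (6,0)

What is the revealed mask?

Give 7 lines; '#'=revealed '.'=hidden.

Click 1 (6,2) count=0: revealed 14 new [(4,1) (4,2) (4,3) (4,4) (5,0) (5,1) (5,2) (5,3) (5,4) (6,0) (6,1) (6,2) (6,3) (6,4)] -> total=14
Click 2 (4,3) count=2: revealed 0 new [(none)] -> total=14
Click 3 (5,2) count=0: revealed 0 new [(none)] -> total=14
Click 4 (6,0) count=0: revealed 0 new [(none)] -> total=14

Answer: .......
.......
.......
.......
.####..
#####..
#####..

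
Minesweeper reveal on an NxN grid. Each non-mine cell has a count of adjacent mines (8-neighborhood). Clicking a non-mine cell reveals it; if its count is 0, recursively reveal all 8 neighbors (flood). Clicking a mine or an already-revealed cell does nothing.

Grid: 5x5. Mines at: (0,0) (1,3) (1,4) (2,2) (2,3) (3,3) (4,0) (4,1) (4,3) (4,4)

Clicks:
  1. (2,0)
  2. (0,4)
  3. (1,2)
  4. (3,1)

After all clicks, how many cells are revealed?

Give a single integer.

Click 1 (2,0) count=0: revealed 6 new [(1,0) (1,1) (2,0) (2,1) (3,0) (3,1)] -> total=6
Click 2 (0,4) count=2: revealed 1 new [(0,4)] -> total=7
Click 3 (1,2) count=3: revealed 1 new [(1,2)] -> total=8
Click 4 (3,1) count=3: revealed 0 new [(none)] -> total=8

Answer: 8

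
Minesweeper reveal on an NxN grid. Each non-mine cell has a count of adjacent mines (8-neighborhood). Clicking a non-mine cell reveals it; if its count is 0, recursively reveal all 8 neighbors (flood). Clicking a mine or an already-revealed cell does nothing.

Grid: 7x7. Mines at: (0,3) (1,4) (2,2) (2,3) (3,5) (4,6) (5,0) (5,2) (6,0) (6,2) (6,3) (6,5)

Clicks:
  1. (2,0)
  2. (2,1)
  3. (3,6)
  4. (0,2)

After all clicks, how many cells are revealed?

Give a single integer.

Answer: 13

Derivation:
Click 1 (2,0) count=0: revealed 12 new [(0,0) (0,1) (0,2) (1,0) (1,1) (1,2) (2,0) (2,1) (3,0) (3,1) (4,0) (4,1)] -> total=12
Click 2 (2,1) count=1: revealed 0 new [(none)] -> total=12
Click 3 (3,6) count=2: revealed 1 new [(3,6)] -> total=13
Click 4 (0,2) count=1: revealed 0 new [(none)] -> total=13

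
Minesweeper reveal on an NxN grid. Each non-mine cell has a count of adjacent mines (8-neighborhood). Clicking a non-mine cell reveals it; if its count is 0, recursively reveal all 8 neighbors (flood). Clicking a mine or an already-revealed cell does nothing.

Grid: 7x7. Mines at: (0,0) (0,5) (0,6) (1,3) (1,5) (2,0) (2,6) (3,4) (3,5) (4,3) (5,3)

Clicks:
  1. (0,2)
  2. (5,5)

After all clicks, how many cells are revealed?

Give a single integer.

Click 1 (0,2) count=1: revealed 1 new [(0,2)] -> total=1
Click 2 (5,5) count=0: revealed 9 new [(4,4) (4,5) (4,6) (5,4) (5,5) (5,6) (6,4) (6,5) (6,6)] -> total=10

Answer: 10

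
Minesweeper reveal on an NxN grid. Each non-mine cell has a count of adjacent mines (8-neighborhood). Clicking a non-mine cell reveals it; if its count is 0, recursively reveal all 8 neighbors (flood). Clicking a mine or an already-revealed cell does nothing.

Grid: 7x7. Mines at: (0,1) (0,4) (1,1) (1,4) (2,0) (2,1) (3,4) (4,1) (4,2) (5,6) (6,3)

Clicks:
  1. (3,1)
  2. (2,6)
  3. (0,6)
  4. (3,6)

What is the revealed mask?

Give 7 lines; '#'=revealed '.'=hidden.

Answer: .....##
.....##
.....##
.#...##
.....##
.......
.......

Derivation:
Click 1 (3,1) count=4: revealed 1 new [(3,1)] -> total=1
Click 2 (2,6) count=0: revealed 10 new [(0,5) (0,6) (1,5) (1,6) (2,5) (2,6) (3,5) (3,6) (4,5) (4,6)] -> total=11
Click 3 (0,6) count=0: revealed 0 new [(none)] -> total=11
Click 4 (3,6) count=0: revealed 0 new [(none)] -> total=11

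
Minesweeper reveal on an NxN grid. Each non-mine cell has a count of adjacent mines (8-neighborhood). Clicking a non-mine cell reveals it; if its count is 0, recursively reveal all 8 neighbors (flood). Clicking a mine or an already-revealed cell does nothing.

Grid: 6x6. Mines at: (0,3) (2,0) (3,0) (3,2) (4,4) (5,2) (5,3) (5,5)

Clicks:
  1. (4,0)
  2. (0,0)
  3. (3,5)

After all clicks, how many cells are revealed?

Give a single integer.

Answer: 8

Derivation:
Click 1 (4,0) count=1: revealed 1 new [(4,0)] -> total=1
Click 2 (0,0) count=0: revealed 6 new [(0,0) (0,1) (0,2) (1,0) (1,1) (1,2)] -> total=7
Click 3 (3,5) count=1: revealed 1 new [(3,5)] -> total=8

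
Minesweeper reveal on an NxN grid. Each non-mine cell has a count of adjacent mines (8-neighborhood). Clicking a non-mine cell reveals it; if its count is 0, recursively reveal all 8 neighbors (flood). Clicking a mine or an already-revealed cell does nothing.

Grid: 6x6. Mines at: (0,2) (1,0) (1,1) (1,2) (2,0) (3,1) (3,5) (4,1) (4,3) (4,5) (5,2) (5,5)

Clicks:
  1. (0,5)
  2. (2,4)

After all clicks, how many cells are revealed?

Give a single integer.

Answer: 9

Derivation:
Click 1 (0,5) count=0: revealed 9 new [(0,3) (0,4) (0,5) (1,3) (1,4) (1,5) (2,3) (2,4) (2,5)] -> total=9
Click 2 (2,4) count=1: revealed 0 new [(none)] -> total=9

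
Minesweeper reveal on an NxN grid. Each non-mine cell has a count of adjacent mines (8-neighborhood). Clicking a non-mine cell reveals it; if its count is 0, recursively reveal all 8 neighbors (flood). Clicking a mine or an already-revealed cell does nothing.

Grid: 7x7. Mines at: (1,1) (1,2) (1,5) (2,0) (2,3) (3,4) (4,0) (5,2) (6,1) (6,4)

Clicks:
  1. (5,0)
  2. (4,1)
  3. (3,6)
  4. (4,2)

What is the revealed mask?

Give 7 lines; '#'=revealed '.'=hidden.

Answer: .......
.......
.....##
.....##
.##..##
#....##
.....##

Derivation:
Click 1 (5,0) count=2: revealed 1 new [(5,0)] -> total=1
Click 2 (4,1) count=2: revealed 1 new [(4,1)] -> total=2
Click 3 (3,6) count=0: revealed 10 new [(2,5) (2,6) (3,5) (3,6) (4,5) (4,6) (5,5) (5,6) (6,5) (6,6)] -> total=12
Click 4 (4,2) count=1: revealed 1 new [(4,2)] -> total=13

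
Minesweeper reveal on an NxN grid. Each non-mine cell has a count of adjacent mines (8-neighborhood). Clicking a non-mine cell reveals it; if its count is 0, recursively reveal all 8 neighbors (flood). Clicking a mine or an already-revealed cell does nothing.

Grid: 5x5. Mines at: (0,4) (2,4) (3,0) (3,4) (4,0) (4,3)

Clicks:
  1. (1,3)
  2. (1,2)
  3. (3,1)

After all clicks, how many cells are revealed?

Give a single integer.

Click 1 (1,3) count=2: revealed 1 new [(1,3)] -> total=1
Click 2 (1,2) count=0: revealed 14 new [(0,0) (0,1) (0,2) (0,3) (1,0) (1,1) (1,2) (2,0) (2,1) (2,2) (2,3) (3,1) (3,2) (3,3)] -> total=15
Click 3 (3,1) count=2: revealed 0 new [(none)] -> total=15

Answer: 15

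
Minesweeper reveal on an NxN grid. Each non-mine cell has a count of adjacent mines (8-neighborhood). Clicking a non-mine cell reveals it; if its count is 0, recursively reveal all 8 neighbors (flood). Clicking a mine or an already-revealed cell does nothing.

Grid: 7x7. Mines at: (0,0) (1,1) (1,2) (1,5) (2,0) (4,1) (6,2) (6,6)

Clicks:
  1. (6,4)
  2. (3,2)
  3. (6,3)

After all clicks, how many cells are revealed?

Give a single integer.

Click 1 (6,4) count=0: revealed 23 new [(2,2) (2,3) (2,4) (2,5) (2,6) (3,2) (3,3) (3,4) (3,5) (3,6) (4,2) (4,3) (4,4) (4,5) (4,6) (5,2) (5,3) (5,4) (5,5) (5,6) (6,3) (6,4) (6,5)] -> total=23
Click 2 (3,2) count=1: revealed 0 new [(none)] -> total=23
Click 3 (6,3) count=1: revealed 0 new [(none)] -> total=23

Answer: 23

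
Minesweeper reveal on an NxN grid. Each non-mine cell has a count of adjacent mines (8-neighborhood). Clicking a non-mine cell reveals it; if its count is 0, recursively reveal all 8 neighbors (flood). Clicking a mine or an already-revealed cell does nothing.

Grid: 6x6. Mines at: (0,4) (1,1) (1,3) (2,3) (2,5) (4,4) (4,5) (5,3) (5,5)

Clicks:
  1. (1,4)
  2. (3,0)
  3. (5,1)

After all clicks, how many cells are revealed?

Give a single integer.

Answer: 13

Derivation:
Click 1 (1,4) count=4: revealed 1 new [(1,4)] -> total=1
Click 2 (3,0) count=0: revealed 12 new [(2,0) (2,1) (2,2) (3,0) (3,1) (3,2) (4,0) (4,1) (4,2) (5,0) (5,1) (5,2)] -> total=13
Click 3 (5,1) count=0: revealed 0 new [(none)] -> total=13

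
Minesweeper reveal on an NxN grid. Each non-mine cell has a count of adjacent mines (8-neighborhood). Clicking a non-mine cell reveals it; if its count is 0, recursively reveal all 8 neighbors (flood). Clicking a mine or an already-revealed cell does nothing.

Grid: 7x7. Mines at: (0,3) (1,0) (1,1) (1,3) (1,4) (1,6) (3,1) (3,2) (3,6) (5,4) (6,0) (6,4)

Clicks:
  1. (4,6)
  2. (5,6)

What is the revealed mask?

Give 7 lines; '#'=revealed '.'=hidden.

Answer: .......
.......
.......
.......
.....##
.....##
.....##

Derivation:
Click 1 (4,6) count=1: revealed 1 new [(4,6)] -> total=1
Click 2 (5,6) count=0: revealed 5 new [(4,5) (5,5) (5,6) (6,5) (6,6)] -> total=6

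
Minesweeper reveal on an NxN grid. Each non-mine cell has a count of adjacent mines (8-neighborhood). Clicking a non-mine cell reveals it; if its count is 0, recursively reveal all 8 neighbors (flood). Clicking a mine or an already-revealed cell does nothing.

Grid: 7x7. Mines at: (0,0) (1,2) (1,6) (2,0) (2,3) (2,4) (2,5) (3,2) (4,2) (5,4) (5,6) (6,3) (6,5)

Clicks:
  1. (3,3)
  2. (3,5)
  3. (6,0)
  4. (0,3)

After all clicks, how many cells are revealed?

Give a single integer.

Click 1 (3,3) count=4: revealed 1 new [(3,3)] -> total=1
Click 2 (3,5) count=2: revealed 1 new [(3,5)] -> total=2
Click 3 (6,0) count=0: revealed 10 new [(3,0) (3,1) (4,0) (4,1) (5,0) (5,1) (5,2) (6,0) (6,1) (6,2)] -> total=12
Click 4 (0,3) count=1: revealed 1 new [(0,3)] -> total=13

Answer: 13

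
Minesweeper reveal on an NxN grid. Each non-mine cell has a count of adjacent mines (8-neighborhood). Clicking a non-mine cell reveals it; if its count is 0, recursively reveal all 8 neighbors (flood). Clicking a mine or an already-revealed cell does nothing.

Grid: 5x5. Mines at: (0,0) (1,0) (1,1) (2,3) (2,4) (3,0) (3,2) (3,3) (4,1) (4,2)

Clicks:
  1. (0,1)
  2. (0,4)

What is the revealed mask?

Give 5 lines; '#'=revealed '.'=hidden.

Answer: .####
..###
.....
.....
.....

Derivation:
Click 1 (0,1) count=3: revealed 1 new [(0,1)] -> total=1
Click 2 (0,4) count=0: revealed 6 new [(0,2) (0,3) (0,4) (1,2) (1,3) (1,4)] -> total=7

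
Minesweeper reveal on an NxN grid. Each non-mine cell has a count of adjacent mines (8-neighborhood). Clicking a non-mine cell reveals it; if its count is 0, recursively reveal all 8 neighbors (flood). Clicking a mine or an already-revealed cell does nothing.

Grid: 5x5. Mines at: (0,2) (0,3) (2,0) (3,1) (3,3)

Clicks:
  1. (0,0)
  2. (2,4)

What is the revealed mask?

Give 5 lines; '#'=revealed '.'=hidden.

Answer: ##...
##...
....#
.....
.....

Derivation:
Click 1 (0,0) count=0: revealed 4 new [(0,0) (0,1) (1,0) (1,1)] -> total=4
Click 2 (2,4) count=1: revealed 1 new [(2,4)] -> total=5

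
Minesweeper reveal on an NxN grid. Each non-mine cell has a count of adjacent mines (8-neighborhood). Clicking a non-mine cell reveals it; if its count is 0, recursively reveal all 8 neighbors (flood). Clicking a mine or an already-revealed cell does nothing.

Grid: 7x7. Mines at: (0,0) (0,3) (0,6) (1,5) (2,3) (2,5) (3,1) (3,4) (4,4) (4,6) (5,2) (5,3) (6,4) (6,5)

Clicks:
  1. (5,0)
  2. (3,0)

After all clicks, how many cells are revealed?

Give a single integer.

Answer: 7

Derivation:
Click 1 (5,0) count=0: revealed 6 new [(4,0) (4,1) (5,0) (5,1) (6,0) (6,1)] -> total=6
Click 2 (3,0) count=1: revealed 1 new [(3,0)] -> total=7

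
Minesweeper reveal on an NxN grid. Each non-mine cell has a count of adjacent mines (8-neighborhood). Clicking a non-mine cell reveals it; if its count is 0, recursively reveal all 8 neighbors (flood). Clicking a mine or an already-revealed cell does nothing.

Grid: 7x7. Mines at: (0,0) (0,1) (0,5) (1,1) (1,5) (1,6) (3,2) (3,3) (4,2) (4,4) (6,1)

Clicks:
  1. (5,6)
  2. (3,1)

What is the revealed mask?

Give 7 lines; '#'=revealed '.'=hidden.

Click 1 (5,6) count=0: revealed 16 new [(2,5) (2,6) (3,5) (3,6) (4,5) (4,6) (5,2) (5,3) (5,4) (5,5) (5,6) (6,2) (6,3) (6,4) (6,5) (6,6)] -> total=16
Click 2 (3,1) count=2: revealed 1 new [(3,1)] -> total=17

Answer: .......
.......
.....##
.#...##
.....##
..#####
..#####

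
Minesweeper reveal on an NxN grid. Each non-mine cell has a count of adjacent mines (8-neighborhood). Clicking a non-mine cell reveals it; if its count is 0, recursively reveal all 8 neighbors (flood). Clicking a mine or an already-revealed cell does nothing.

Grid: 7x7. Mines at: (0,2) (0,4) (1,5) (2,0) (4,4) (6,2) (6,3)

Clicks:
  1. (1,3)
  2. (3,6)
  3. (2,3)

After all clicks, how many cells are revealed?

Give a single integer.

Click 1 (1,3) count=2: revealed 1 new [(1,3)] -> total=1
Click 2 (3,6) count=0: revealed 12 new [(2,5) (2,6) (3,5) (3,6) (4,5) (4,6) (5,4) (5,5) (5,6) (6,4) (6,5) (6,6)] -> total=13
Click 3 (2,3) count=0: revealed 22 new [(1,1) (1,2) (1,4) (2,1) (2,2) (2,3) (2,4) (3,0) (3,1) (3,2) (3,3) (3,4) (4,0) (4,1) (4,2) (4,3) (5,0) (5,1) (5,2) (5,3) (6,0) (6,1)] -> total=35

Answer: 35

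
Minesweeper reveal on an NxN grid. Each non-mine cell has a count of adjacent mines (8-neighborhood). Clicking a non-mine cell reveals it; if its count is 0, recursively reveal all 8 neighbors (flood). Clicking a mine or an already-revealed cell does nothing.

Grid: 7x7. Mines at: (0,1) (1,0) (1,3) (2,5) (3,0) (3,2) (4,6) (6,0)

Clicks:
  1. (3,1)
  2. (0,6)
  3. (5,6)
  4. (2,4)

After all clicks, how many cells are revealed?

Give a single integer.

Answer: 9

Derivation:
Click 1 (3,1) count=2: revealed 1 new [(3,1)] -> total=1
Click 2 (0,6) count=0: revealed 6 new [(0,4) (0,5) (0,6) (1,4) (1,5) (1,6)] -> total=7
Click 3 (5,6) count=1: revealed 1 new [(5,6)] -> total=8
Click 4 (2,4) count=2: revealed 1 new [(2,4)] -> total=9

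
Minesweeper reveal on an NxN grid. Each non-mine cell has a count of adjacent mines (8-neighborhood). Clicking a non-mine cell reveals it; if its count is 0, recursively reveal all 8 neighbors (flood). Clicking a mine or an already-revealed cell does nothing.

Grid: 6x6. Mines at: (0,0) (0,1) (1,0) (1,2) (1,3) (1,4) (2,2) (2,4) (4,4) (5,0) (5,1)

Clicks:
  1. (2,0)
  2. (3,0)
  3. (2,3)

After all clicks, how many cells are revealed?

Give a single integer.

Answer: 7

Derivation:
Click 1 (2,0) count=1: revealed 1 new [(2,0)] -> total=1
Click 2 (3,0) count=0: revealed 5 new [(2,1) (3,0) (3,1) (4,0) (4,1)] -> total=6
Click 3 (2,3) count=5: revealed 1 new [(2,3)] -> total=7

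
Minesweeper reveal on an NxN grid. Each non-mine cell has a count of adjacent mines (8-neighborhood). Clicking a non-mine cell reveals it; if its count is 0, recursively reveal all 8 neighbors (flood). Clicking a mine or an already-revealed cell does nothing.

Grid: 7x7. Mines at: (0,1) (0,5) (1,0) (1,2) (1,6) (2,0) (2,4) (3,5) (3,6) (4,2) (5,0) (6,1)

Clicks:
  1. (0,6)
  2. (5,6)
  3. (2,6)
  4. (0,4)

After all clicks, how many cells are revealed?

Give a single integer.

Click 1 (0,6) count=2: revealed 1 new [(0,6)] -> total=1
Click 2 (5,6) count=0: revealed 14 new [(4,3) (4,4) (4,5) (4,6) (5,2) (5,3) (5,4) (5,5) (5,6) (6,2) (6,3) (6,4) (6,5) (6,6)] -> total=15
Click 3 (2,6) count=3: revealed 1 new [(2,6)] -> total=16
Click 4 (0,4) count=1: revealed 1 new [(0,4)] -> total=17

Answer: 17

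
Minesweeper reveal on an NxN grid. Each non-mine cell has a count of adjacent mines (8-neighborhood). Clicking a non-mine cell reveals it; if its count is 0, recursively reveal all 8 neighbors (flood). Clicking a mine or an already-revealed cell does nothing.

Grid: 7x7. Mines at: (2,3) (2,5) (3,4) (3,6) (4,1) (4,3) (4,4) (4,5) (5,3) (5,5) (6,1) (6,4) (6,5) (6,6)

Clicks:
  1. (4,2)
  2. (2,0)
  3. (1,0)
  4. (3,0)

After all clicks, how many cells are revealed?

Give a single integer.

Click 1 (4,2) count=3: revealed 1 new [(4,2)] -> total=1
Click 2 (2,0) count=0: revealed 20 new [(0,0) (0,1) (0,2) (0,3) (0,4) (0,5) (0,6) (1,0) (1,1) (1,2) (1,3) (1,4) (1,5) (1,6) (2,0) (2,1) (2,2) (3,0) (3,1) (3,2)] -> total=21
Click 3 (1,0) count=0: revealed 0 new [(none)] -> total=21
Click 4 (3,0) count=1: revealed 0 new [(none)] -> total=21

Answer: 21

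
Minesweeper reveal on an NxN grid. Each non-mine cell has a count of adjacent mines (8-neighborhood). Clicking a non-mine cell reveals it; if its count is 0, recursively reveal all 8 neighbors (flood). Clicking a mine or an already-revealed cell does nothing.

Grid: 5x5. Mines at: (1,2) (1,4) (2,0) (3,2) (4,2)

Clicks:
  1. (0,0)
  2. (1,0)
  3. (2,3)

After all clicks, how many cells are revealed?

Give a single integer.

Click 1 (0,0) count=0: revealed 4 new [(0,0) (0,1) (1,0) (1,1)] -> total=4
Click 2 (1,0) count=1: revealed 0 new [(none)] -> total=4
Click 3 (2,3) count=3: revealed 1 new [(2,3)] -> total=5

Answer: 5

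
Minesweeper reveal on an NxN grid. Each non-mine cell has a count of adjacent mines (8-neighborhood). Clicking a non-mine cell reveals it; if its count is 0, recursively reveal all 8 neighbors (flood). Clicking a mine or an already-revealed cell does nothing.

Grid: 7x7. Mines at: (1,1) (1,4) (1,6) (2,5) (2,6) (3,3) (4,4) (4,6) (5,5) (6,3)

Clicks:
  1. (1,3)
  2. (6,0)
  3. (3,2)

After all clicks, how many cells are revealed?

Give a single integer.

Answer: 16

Derivation:
Click 1 (1,3) count=1: revealed 1 new [(1,3)] -> total=1
Click 2 (6,0) count=0: revealed 15 new [(2,0) (2,1) (2,2) (3,0) (3,1) (3,2) (4,0) (4,1) (4,2) (5,0) (5,1) (5,2) (6,0) (6,1) (6,2)] -> total=16
Click 3 (3,2) count=1: revealed 0 new [(none)] -> total=16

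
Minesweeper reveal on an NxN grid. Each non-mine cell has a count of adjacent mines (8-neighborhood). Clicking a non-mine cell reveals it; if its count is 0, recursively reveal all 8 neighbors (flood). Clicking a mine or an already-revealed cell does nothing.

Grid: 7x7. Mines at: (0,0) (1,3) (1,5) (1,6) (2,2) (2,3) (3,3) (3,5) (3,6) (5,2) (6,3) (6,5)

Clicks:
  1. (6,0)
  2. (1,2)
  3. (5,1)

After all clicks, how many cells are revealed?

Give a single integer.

Answer: 13

Derivation:
Click 1 (6,0) count=0: revealed 12 new [(1,0) (1,1) (2,0) (2,1) (3,0) (3,1) (4,0) (4,1) (5,0) (5,1) (6,0) (6,1)] -> total=12
Click 2 (1,2) count=3: revealed 1 new [(1,2)] -> total=13
Click 3 (5,1) count=1: revealed 0 new [(none)] -> total=13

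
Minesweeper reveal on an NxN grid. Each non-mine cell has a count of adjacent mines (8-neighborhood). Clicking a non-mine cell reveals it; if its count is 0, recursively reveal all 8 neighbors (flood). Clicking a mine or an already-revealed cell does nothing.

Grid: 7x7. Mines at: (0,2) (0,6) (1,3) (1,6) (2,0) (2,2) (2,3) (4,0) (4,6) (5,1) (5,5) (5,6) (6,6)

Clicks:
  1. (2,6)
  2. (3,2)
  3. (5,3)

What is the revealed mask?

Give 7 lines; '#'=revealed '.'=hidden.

Click 1 (2,6) count=1: revealed 1 new [(2,6)] -> total=1
Click 2 (3,2) count=2: revealed 1 new [(3,2)] -> total=2
Click 3 (5,3) count=0: revealed 11 new [(3,3) (3,4) (4,2) (4,3) (4,4) (5,2) (5,3) (5,4) (6,2) (6,3) (6,4)] -> total=13

Answer: .......
.......
......#
..###..
..###..
..###..
..###..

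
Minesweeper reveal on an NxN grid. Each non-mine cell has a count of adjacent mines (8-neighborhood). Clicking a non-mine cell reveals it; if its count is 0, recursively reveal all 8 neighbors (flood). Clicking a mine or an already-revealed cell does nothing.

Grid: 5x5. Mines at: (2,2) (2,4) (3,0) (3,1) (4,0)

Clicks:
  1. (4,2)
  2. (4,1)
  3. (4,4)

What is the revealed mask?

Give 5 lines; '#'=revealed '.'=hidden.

Answer: .....
.....
.....
..###
.####

Derivation:
Click 1 (4,2) count=1: revealed 1 new [(4,2)] -> total=1
Click 2 (4,1) count=3: revealed 1 new [(4,1)] -> total=2
Click 3 (4,4) count=0: revealed 5 new [(3,2) (3,3) (3,4) (4,3) (4,4)] -> total=7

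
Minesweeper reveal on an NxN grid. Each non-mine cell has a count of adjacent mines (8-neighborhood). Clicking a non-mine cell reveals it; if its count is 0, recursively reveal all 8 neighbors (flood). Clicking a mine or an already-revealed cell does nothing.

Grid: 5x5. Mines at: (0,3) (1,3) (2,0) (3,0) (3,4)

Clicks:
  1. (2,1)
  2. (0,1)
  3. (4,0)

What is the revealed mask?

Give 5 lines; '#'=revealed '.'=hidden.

Click 1 (2,1) count=2: revealed 1 new [(2,1)] -> total=1
Click 2 (0,1) count=0: revealed 6 new [(0,0) (0,1) (0,2) (1,0) (1,1) (1,2)] -> total=7
Click 3 (4,0) count=1: revealed 1 new [(4,0)] -> total=8

Answer: ###..
###..
.#...
.....
#....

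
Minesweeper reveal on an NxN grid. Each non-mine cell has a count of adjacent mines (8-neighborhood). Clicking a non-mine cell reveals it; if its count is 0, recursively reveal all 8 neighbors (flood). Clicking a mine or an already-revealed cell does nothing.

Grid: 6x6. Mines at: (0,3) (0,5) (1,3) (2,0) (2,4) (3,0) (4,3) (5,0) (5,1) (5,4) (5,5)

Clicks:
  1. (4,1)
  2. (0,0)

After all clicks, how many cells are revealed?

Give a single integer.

Click 1 (4,1) count=3: revealed 1 new [(4,1)] -> total=1
Click 2 (0,0) count=0: revealed 6 new [(0,0) (0,1) (0,2) (1,0) (1,1) (1,2)] -> total=7

Answer: 7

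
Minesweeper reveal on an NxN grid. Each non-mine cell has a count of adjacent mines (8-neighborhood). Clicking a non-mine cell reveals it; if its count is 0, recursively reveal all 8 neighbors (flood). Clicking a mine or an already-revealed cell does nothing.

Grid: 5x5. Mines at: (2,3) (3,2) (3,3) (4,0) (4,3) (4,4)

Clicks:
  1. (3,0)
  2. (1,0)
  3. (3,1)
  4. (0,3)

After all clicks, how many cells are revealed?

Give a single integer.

Click 1 (3,0) count=1: revealed 1 new [(3,0)] -> total=1
Click 2 (1,0) count=0: revealed 14 new [(0,0) (0,1) (0,2) (0,3) (0,4) (1,0) (1,1) (1,2) (1,3) (1,4) (2,0) (2,1) (2,2) (3,1)] -> total=15
Click 3 (3,1) count=2: revealed 0 new [(none)] -> total=15
Click 4 (0,3) count=0: revealed 0 new [(none)] -> total=15

Answer: 15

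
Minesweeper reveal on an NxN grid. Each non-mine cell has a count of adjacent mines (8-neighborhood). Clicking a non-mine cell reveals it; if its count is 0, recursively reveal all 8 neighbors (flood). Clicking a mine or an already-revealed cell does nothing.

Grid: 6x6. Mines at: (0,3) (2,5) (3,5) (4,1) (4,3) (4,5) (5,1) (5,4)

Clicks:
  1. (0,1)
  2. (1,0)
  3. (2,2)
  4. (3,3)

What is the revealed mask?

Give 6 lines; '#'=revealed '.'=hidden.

Answer: ###...
#####.
#####.
#####.
......
......

Derivation:
Click 1 (0,1) count=0: revealed 18 new [(0,0) (0,1) (0,2) (1,0) (1,1) (1,2) (1,3) (1,4) (2,0) (2,1) (2,2) (2,3) (2,4) (3,0) (3,1) (3,2) (3,3) (3,4)] -> total=18
Click 2 (1,0) count=0: revealed 0 new [(none)] -> total=18
Click 3 (2,2) count=0: revealed 0 new [(none)] -> total=18
Click 4 (3,3) count=1: revealed 0 new [(none)] -> total=18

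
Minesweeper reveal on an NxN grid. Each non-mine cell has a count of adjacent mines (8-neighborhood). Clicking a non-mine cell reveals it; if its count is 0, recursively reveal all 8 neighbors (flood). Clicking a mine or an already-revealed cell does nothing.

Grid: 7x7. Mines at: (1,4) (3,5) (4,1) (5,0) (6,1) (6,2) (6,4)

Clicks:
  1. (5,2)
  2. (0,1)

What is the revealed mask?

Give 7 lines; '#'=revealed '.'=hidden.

Click 1 (5,2) count=3: revealed 1 new [(5,2)] -> total=1
Click 2 (0,1) count=0: revealed 23 new [(0,0) (0,1) (0,2) (0,3) (1,0) (1,1) (1,2) (1,3) (2,0) (2,1) (2,2) (2,3) (2,4) (3,0) (3,1) (3,2) (3,3) (3,4) (4,2) (4,3) (4,4) (5,3) (5,4)] -> total=24

Answer: ####...
####...
#####..
#####..
..###..
..###..
.......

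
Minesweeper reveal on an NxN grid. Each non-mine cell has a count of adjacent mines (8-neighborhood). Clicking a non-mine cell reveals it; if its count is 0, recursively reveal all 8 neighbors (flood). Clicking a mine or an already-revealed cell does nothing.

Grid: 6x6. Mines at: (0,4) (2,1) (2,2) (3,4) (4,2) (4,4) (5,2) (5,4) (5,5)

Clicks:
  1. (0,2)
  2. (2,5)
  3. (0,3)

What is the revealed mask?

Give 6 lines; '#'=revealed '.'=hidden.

Click 1 (0,2) count=0: revealed 8 new [(0,0) (0,1) (0,2) (0,3) (1,0) (1,1) (1,2) (1,3)] -> total=8
Click 2 (2,5) count=1: revealed 1 new [(2,5)] -> total=9
Click 3 (0,3) count=1: revealed 0 new [(none)] -> total=9

Answer: ####..
####..
.....#
......
......
......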